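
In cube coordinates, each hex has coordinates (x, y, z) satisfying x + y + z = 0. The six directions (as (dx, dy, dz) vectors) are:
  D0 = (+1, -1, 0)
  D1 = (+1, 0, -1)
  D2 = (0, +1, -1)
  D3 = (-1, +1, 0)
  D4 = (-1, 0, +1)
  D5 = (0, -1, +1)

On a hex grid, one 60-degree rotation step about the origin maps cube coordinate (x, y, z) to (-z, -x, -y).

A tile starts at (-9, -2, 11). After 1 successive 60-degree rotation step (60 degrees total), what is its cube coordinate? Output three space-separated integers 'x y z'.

Answer: -11 9 2

Derivation:
Start: (-9, -2, 11)
Step 1: (-9, -2, 11) -> (-(11), -(-9), -(-2)) = (-11, 9, 2)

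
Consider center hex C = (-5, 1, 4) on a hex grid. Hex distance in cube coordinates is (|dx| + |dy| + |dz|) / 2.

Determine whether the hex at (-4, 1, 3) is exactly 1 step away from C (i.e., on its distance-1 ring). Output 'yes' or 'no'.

|px - cx| = |-4 - (-5)| = 1
|py - cy| = |1 - 1| = 0
|pz - cz| = |3 - 4| = 1
distance = (1+0+1)/2 = 2/2 = 1
radius = 1; distance == radius -> yes

Answer: yes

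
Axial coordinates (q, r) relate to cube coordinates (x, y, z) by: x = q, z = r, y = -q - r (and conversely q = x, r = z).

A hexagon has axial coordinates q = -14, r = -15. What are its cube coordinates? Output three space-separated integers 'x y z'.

Answer: -14 29 -15

Derivation:
x = q = -14
z = r = -15
y = -x - z = -(-14) - (-15) = 29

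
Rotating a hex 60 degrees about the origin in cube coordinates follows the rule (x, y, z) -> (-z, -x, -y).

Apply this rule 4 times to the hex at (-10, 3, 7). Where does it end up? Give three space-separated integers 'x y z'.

Start: (-10, 3, 7)
Step 1: (-10, 3, 7) -> (-(7), -(-10), -(3)) = (-7, 10, -3)
Step 2: (-7, 10, -3) -> (-(-3), -(-7), -(10)) = (3, 7, -10)
Step 3: (3, 7, -10) -> (-(-10), -(3), -(7)) = (10, -3, -7)
Step 4: (10, -3, -7) -> (-(-7), -(10), -(-3)) = (7, -10, 3)

Answer: 7 -10 3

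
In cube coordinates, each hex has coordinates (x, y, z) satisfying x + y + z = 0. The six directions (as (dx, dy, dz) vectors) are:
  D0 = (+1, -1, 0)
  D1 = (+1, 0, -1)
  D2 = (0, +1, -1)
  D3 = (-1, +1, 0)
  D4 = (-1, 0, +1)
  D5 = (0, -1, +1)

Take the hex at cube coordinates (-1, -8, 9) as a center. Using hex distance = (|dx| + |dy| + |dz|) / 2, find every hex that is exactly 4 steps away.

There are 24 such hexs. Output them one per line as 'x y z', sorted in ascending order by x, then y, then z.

Answer: -5 -8 13
-5 -7 12
-5 -6 11
-5 -5 10
-5 -4 9
-4 -9 13
-4 -4 8
-3 -10 13
-3 -4 7
-2 -11 13
-2 -4 6
-1 -12 13
-1 -4 5
0 -12 12
0 -5 5
1 -12 11
1 -6 5
2 -12 10
2 -7 5
3 -12 9
3 -11 8
3 -10 7
3 -9 6
3 -8 5

Derivation:
Walk ring at distance 4 from (-1, -8, 9):
Start at center + D4*4 = (-5, -8, 13)
  hex 0: (-5, -8, 13)
  hex 1: (-4, -9, 13)
  hex 2: (-3, -10, 13)
  hex 3: (-2, -11, 13)
  hex 4: (-1, -12, 13)
  hex 5: (0, -12, 12)
  hex 6: (1, -12, 11)
  hex 7: (2, -12, 10)
  hex 8: (3, -12, 9)
  hex 9: (3, -11, 8)
  hex 10: (3, -10, 7)
  hex 11: (3, -9, 6)
  hex 12: (3, -8, 5)
  hex 13: (2, -7, 5)
  hex 14: (1, -6, 5)
  hex 15: (0, -5, 5)
  hex 16: (-1, -4, 5)
  hex 17: (-2, -4, 6)
  hex 18: (-3, -4, 7)
  hex 19: (-4, -4, 8)
  hex 20: (-5, -4, 9)
  hex 21: (-5, -5, 10)
  hex 22: (-5, -6, 11)
  hex 23: (-5, -7, 12)
Sorted: 24 hexes.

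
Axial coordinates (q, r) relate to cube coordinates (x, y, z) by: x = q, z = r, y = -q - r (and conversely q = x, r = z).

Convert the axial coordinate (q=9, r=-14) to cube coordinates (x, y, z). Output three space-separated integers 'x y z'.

x = q = 9
z = r = -14
y = -x - z = -(9) - (-14) = 5

Answer: 9 5 -14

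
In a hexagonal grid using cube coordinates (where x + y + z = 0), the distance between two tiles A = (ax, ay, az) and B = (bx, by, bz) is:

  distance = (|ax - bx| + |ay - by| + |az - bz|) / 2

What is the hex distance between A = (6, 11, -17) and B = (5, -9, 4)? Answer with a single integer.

Answer: 21

Derivation:
|ax - bx| = |6 - 5| = 1
|ay - by| = |11 - (-9)| = 20
|az - bz| = |-17 - 4| = 21
distance = (1 + 20 + 21) / 2 = 42 / 2 = 21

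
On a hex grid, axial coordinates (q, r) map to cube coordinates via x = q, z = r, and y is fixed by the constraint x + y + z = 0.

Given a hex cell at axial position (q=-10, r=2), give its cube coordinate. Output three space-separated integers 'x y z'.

Answer: -10 8 2

Derivation:
x = q = -10
z = r = 2
y = -x - z = -(-10) - (2) = 8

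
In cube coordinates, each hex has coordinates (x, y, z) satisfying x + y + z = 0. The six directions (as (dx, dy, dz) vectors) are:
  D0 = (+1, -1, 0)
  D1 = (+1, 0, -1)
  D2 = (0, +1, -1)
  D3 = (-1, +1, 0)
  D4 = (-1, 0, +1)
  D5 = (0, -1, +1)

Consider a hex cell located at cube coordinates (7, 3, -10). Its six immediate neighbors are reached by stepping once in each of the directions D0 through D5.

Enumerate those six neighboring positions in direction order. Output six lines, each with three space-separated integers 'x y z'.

Answer: 8 2 -10
8 3 -11
7 4 -11
6 4 -10
6 3 -9
7 2 -9

Derivation:
Center: (7, 3, -10). Add each direction:
  D0: (7, 3, -10) + (1, -1, 0) = (8, 2, -10)
  D1: (7, 3, -10) + (1, 0, -1) = (8, 3, -11)
  D2: (7, 3, -10) + (0, 1, -1) = (7, 4, -11)
  D3: (7, 3, -10) + (-1, 1, 0) = (6, 4, -10)
  D4: (7, 3, -10) + (-1, 0, 1) = (6, 3, -9)
  D5: (7, 3, -10) + (0, -1, 1) = (7, 2, -9)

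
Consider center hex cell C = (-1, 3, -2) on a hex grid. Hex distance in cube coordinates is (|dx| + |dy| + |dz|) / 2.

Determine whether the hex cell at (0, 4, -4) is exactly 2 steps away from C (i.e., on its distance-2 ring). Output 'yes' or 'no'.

Answer: yes

Derivation:
|px - cx| = |0 - (-1)| = 1
|py - cy| = |4 - 3| = 1
|pz - cz| = |-4 - (-2)| = 2
distance = (1+1+2)/2 = 4/2 = 2
radius = 2; distance == radius -> yes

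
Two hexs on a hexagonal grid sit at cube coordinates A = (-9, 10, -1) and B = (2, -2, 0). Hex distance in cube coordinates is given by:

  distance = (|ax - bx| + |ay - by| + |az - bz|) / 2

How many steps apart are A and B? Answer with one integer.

Answer: 12

Derivation:
|ax - bx| = |-9 - 2| = 11
|ay - by| = |10 - (-2)| = 12
|az - bz| = |-1 - 0| = 1
distance = (11 + 12 + 1) / 2 = 24 / 2 = 12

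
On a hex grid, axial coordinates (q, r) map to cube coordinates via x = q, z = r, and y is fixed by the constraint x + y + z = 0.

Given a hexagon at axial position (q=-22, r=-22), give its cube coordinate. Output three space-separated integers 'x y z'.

x = q = -22
z = r = -22
y = -x - z = -(-22) - (-22) = 44

Answer: -22 44 -22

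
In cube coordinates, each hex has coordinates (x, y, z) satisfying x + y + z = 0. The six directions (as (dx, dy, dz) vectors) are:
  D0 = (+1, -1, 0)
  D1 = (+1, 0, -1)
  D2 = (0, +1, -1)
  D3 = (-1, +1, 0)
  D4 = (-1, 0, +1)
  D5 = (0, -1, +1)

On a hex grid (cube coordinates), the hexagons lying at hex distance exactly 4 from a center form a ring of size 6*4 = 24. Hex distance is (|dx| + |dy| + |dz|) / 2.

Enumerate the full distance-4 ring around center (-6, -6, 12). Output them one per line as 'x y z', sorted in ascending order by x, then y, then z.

Answer: -10 -6 16
-10 -5 15
-10 -4 14
-10 -3 13
-10 -2 12
-9 -7 16
-9 -2 11
-8 -8 16
-8 -2 10
-7 -9 16
-7 -2 9
-6 -10 16
-6 -2 8
-5 -10 15
-5 -3 8
-4 -10 14
-4 -4 8
-3 -10 13
-3 -5 8
-2 -10 12
-2 -9 11
-2 -8 10
-2 -7 9
-2 -6 8

Derivation:
Walk ring at distance 4 from (-6, -6, 12):
Start at center + D4*4 = (-10, -6, 16)
  hex 0: (-10, -6, 16)
  hex 1: (-9, -7, 16)
  hex 2: (-8, -8, 16)
  hex 3: (-7, -9, 16)
  hex 4: (-6, -10, 16)
  hex 5: (-5, -10, 15)
  hex 6: (-4, -10, 14)
  hex 7: (-3, -10, 13)
  hex 8: (-2, -10, 12)
  hex 9: (-2, -9, 11)
  hex 10: (-2, -8, 10)
  hex 11: (-2, -7, 9)
  hex 12: (-2, -6, 8)
  hex 13: (-3, -5, 8)
  hex 14: (-4, -4, 8)
  hex 15: (-5, -3, 8)
  hex 16: (-6, -2, 8)
  hex 17: (-7, -2, 9)
  hex 18: (-8, -2, 10)
  hex 19: (-9, -2, 11)
  hex 20: (-10, -2, 12)
  hex 21: (-10, -3, 13)
  hex 22: (-10, -4, 14)
  hex 23: (-10, -5, 15)
Sorted: 24 hexes.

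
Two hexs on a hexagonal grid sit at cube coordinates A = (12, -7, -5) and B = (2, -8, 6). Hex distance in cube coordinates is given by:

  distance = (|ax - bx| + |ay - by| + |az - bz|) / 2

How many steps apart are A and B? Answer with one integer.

Answer: 11

Derivation:
|ax - bx| = |12 - 2| = 10
|ay - by| = |-7 - (-8)| = 1
|az - bz| = |-5 - 6| = 11
distance = (10 + 1 + 11) / 2 = 22 / 2 = 11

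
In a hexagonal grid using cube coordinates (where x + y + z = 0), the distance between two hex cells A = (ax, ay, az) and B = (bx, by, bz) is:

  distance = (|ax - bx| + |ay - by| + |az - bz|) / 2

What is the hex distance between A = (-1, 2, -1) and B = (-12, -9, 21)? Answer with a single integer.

Answer: 22

Derivation:
|ax - bx| = |-1 - (-12)| = 11
|ay - by| = |2 - (-9)| = 11
|az - bz| = |-1 - 21| = 22
distance = (11 + 11 + 22) / 2 = 44 / 2 = 22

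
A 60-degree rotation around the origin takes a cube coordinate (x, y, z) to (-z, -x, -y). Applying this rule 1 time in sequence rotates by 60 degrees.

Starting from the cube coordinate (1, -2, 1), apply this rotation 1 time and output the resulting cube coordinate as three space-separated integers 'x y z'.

Start: (1, -2, 1)
Step 1: (1, -2, 1) -> (-(1), -(1), -(-2)) = (-1, -1, 2)

Answer: -1 -1 2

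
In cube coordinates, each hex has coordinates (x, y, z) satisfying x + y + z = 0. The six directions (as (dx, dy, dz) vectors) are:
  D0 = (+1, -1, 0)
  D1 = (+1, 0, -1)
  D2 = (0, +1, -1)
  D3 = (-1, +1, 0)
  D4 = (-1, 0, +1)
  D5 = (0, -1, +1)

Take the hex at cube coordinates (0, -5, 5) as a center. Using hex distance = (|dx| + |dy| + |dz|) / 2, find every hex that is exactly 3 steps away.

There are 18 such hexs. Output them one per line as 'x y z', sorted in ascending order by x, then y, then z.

Walk ring at distance 3 from (0, -5, 5):
Start at center + D4*3 = (-3, -5, 8)
  hex 0: (-3, -5, 8)
  hex 1: (-2, -6, 8)
  hex 2: (-1, -7, 8)
  hex 3: (0, -8, 8)
  hex 4: (1, -8, 7)
  hex 5: (2, -8, 6)
  hex 6: (3, -8, 5)
  hex 7: (3, -7, 4)
  hex 8: (3, -6, 3)
  hex 9: (3, -5, 2)
  hex 10: (2, -4, 2)
  hex 11: (1, -3, 2)
  hex 12: (0, -2, 2)
  hex 13: (-1, -2, 3)
  hex 14: (-2, -2, 4)
  hex 15: (-3, -2, 5)
  hex 16: (-3, -3, 6)
  hex 17: (-3, -4, 7)
Sorted: 18 hexes.

Answer: -3 -5 8
-3 -4 7
-3 -3 6
-3 -2 5
-2 -6 8
-2 -2 4
-1 -7 8
-1 -2 3
0 -8 8
0 -2 2
1 -8 7
1 -3 2
2 -8 6
2 -4 2
3 -8 5
3 -7 4
3 -6 3
3 -5 2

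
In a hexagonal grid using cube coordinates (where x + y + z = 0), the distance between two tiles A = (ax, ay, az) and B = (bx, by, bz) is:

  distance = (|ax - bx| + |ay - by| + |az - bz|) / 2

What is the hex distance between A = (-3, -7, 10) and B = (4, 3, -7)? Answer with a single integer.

|ax - bx| = |-3 - 4| = 7
|ay - by| = |-7 - 3| = 10
|az - bz| = |10 - (-7)| = 17
distance = (7 + 10 + 17) / 2 = 34 / 2 = 17

Answer: 17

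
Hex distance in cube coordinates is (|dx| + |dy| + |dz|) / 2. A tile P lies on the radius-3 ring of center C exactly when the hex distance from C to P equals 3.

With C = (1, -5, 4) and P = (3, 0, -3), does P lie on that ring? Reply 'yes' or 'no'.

Answer: no

Derivation:
|px - cx| = |3 - 1| = 2
|py - cy| = |0 - (-5)| = 5
|pz - cz| = |-3 - 4| = 7
distance = (2+5+7)/2 = 14/2 = 7
radius = 3; distance != radius -> no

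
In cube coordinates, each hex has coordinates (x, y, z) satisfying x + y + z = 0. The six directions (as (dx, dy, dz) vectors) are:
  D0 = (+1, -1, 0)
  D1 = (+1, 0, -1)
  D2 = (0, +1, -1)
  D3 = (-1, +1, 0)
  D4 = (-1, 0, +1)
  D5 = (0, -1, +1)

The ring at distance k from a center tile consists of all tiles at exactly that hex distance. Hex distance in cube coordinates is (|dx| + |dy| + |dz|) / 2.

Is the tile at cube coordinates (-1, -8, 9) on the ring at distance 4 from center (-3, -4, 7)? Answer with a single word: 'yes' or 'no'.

|px - cx| = |-1 - (-3)| = 2
|py - cy| = |-8 - (-4)| = 4
|pz - cz| = |9 - 7| = 2
distance = (2+4+2)/2 = 8/2 = 4
radius = 4; distance == radius -> yes

Answer: yes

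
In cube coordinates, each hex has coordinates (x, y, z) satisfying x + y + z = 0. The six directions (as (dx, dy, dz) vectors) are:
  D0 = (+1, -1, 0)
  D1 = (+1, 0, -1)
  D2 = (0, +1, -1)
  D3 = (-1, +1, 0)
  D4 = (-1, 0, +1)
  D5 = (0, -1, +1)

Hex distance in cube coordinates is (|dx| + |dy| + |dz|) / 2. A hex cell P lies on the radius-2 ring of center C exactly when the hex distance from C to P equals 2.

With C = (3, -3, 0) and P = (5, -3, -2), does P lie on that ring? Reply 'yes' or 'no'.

|px - cx| = |5 - 3| = 2
|py - cy| = |-3 - (-3)| = 0
|pz - cz| = |-2 - 0| = 2
distance = (2+0+2)/2 = 4/2 = 2
radius = 2; distance == radius -> yes

Answer: yes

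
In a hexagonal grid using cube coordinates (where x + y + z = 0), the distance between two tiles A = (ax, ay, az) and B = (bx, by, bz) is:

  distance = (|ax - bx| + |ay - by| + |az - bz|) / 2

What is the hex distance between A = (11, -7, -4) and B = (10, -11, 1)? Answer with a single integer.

Answer: 5

Derivation:
|ax - bx| = |11 - 10| = 1
|ay - by| = |-7 - (-11)| = 4
|az - bz| = |-4 - 1| = 5
distance = (1 + 4 + 5) / 2 = 10 / 2 = 5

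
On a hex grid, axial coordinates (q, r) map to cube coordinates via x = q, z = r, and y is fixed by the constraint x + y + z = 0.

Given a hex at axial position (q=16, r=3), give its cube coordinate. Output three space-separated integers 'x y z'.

Answer: 16 -19 3

Derivation:
x = q = 16
z = r = 3
y = -x - z = -(16) - (3) = -19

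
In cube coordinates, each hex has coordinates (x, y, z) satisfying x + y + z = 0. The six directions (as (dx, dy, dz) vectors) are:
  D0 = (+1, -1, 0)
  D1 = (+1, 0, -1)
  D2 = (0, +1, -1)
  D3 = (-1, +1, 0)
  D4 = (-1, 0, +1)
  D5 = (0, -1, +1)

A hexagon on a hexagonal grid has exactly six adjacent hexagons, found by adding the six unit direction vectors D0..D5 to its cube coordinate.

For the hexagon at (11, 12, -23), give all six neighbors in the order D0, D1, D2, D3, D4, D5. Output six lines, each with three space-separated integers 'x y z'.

Answer: 12 11 -23
12 12 -24
11 13 -24
10 13 -23
10 12 -22
11 11 -22

Derivation:
Center: (11, 12, -23). Add each direction:
  D0: (11, 12, -23) + (1, -1, 0) = (12, 11, -23)
  D1: (11, 12, -23) + (1, 0, -1) = (12, 12, -24)
  D2: (11, 12, -23) + (0, 1, -1) = (11, 13, -24)
  D3: (11, 12, -23) + (-1, 1, 0) = (10, 13, -23)
  D4: (11, 12, -23) + (-1, 0, 1) = (10, 12, -22)
  D5: (11, 12, -23) + (0, -1, 1) = (11, 11, -22)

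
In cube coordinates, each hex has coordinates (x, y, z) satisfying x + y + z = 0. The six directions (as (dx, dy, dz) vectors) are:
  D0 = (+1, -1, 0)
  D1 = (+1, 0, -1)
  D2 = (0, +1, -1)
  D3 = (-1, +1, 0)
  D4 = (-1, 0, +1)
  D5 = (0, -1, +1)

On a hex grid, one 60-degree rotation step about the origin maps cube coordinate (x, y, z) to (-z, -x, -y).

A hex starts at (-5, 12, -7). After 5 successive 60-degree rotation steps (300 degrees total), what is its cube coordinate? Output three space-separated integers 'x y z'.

Start: (-5, 12, -7)
Step 1: (-5, 12, -7) -> (-(-7), -(-5), -(12)) = (7, 5, -12)
Step 2: (7, 5, -12) -> (-(-12), -(7), -(5)) = (12, -7, -5)
Step 3: (12, -7, -5) -> (-(-5), -(12), -(-7)) = (5, -12, 7)
Step 4: (5, -12, 7) -> (-(7), -(5), -(-12)) = (-7, -5, 12)
Step 5: (-7, -5, 12) -> (-(12), -(-7), -(-5)) = (-12, 7, 5)

Answer: -12 7 5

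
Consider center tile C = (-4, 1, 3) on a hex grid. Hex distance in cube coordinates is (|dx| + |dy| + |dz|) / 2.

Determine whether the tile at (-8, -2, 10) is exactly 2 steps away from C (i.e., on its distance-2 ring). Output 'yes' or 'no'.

|px - cx| = |-8 - (-4)| = 4
|py - cy| = |-2 - 1| = 3
|pz - cz| = |10 - 3| = 7
distance = (4+3+7)/2 = 14/2 = 7
radius = 2; distance != radius -> no

Answer: no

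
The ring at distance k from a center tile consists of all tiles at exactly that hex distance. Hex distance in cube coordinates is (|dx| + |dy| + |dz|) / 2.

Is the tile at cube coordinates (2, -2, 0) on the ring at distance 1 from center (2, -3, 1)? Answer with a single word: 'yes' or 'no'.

|px - cx| = |2 - 2| = 0
|py - cy| = |-2 - (-3)| = 1
|pz - cz| = |0 - 1| = 1
distance = (0+1+1)/2 = 2/2 = 1
radius = 1; distance == radius -> yes

Answer: yes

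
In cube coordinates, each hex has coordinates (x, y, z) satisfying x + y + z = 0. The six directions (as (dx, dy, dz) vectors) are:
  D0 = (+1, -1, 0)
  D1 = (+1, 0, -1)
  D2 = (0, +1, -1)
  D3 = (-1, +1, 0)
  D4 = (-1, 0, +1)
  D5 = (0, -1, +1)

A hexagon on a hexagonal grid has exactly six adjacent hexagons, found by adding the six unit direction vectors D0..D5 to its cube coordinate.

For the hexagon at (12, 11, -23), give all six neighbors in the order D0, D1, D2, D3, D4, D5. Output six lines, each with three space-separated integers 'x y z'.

Answer: 13 10 -23
13 11 -24
12 12 -24
11 12 -23
11 11 -22
12 10 -22

Derivation:
Center: (12, 11, -23). Add each direction:
  D0: (12, 11, -23) + (1, -1, 0) = (13, 10, -23)
  D1: (12, 11, -23) + (1, 0, -1) = (13, 11, -24)
  D2: (12, 11, -23) + (0, 1, -1) = (12, 12, -24)
  D3: (12, 11, -23) + (-1, 1, 0) = (11, 12, -23)
  D4: (12, 11, -23) + (-1, 0, 1) = (11, 11, -22)
  D5: (12, 11, -23) + (0, -1, 1) = (12, 10, -22)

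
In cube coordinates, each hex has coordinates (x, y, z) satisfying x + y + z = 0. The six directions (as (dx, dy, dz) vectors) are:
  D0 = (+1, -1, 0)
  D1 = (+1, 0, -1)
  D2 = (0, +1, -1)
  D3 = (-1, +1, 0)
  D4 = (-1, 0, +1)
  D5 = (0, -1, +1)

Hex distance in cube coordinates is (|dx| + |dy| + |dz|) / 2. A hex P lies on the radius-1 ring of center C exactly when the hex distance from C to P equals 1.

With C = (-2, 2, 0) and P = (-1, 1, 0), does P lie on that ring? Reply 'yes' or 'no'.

|px - cx| = |-1 - (-2)| = 1
|py - cy| = |1 - 2| = 1
|pz - cz| = |0 - 0| = 0
distance = (1+1+0)/2 = 2/2 = 1
radius = 1; distance == radius -> yes

Answer: yes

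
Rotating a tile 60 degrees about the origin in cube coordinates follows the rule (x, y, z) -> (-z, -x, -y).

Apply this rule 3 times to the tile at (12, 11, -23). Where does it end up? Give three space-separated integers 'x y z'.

Start: (12, 11, -23)
Step 1: (12, 11, -23) -> (-(-23), -(12), -(11)) = (23, -12, -11)
Step 2: (23, -12, -11) -> (-(-11), -(23), -(-12)) = (11, -23, 12)
Step 3: (11, -23, 12) -> (-(12), -(11), -(-23)) = (-12, -11, 23)

Answer: -12 -11 23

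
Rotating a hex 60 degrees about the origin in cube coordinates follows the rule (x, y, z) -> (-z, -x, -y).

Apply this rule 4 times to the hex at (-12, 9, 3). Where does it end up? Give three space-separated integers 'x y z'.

Answer: 3 -12 9

Derivation:
Start: (-12, 9, 3)
Step 1: (-12, 9, 3) -> (-(3), -(-12), -(9)) = (-3, 12, -9)
Step 2: (-3, 12, -9) -> (-(-9), -(-3), -(12)) = (9, 3, -12)
Step 3: (9, 3, -12) -> (-(-12), -(9), -(3)) = (12, -9, -3)
Step 4: (12, -9, -3) -> (-(-3), -(12), -(-9)) = (3, -12, 9)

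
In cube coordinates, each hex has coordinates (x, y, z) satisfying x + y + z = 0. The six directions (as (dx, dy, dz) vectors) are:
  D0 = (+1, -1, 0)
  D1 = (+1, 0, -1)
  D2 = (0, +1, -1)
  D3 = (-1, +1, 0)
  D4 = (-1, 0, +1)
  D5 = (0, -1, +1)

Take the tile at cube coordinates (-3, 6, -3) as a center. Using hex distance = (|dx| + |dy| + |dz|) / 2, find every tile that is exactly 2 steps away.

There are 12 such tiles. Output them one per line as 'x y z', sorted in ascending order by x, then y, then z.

Answer: -5 6 -1
-5 7 -2
-5 8 -3
-4 5 -1
-4 8 -4
-3 4 -1
-3 8 -5
-2 4 -2
-2 7 -5
-1 4 -3
-1 5 -4
-1 6 -5

Derivation:
Walk ring at distance 2 from (-3, 6, -3):
Start at center + D4*2 = (-5, 6, -1)
  hex 0: (-5, 6, -1)
  hex 1: (-4, 5, -1)
  hex 2: (-3, 4, -1)
  hex 3: (-2, 4, -2)
  hex 4: (-1, 4, -3)
  hex 5: (-1, 5, -4)
  hex 6: (-1, 6, -5)
  hex 7: (-2, 7, -5)
  hex 8: (-3, 8, -5)
  hex 9: (-4, 8, -4)
  hex 10: (-5, 8, -3)
  hex 11: (-5, 7, -2)
Sorted: 12 hexes.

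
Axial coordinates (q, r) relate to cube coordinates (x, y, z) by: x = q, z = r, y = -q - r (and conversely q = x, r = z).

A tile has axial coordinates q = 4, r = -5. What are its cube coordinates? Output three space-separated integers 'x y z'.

x = q = 4
z = r = -5
y = -x - z = -(4) - (-5) = 1

Answer: 4 1 -5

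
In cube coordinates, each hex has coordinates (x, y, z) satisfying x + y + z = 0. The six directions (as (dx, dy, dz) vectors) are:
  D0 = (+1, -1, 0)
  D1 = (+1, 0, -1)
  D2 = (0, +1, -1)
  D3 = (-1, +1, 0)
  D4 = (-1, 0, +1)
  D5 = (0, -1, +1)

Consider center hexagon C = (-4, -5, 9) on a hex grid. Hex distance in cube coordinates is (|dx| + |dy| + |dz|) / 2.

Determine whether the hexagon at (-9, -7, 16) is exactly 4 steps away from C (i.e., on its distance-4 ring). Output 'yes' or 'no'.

|px - cx| = |-9 - (-4)| = 5
|py - cy| = |-7 - (-5)| = 2
|pz - cz| = |16 - 9| = 7
distance = (5+2+7)/2 = 14/2 = 7
radius = 4; distance != radius -> no

Answer: no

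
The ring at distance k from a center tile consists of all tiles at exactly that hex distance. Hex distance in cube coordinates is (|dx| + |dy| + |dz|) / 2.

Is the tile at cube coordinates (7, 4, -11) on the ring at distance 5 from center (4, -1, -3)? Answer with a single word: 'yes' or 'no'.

Answer: no

Derivation:
|px - cx| = |7 - 4| = 3
|py - cy| = |4 - (-1)| = 5
|pz - cz| = |-11 - (-3)| = 8
distance = (3+5+8)/2 = 16/2 = 8
radius = 5; distance != radius -> no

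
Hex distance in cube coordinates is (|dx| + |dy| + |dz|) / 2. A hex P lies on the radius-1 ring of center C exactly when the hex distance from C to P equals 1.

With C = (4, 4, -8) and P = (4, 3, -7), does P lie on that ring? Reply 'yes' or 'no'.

|px - cx| = |4 - 4| = 0
|py - cy| = |3 - 4| = 1
|pz - cz| = |-7 - (-8)| = 1
distance = (0+1+1)/2 = 2/2 = 1
radius = 1; distance == radius -> yes

Answer: yes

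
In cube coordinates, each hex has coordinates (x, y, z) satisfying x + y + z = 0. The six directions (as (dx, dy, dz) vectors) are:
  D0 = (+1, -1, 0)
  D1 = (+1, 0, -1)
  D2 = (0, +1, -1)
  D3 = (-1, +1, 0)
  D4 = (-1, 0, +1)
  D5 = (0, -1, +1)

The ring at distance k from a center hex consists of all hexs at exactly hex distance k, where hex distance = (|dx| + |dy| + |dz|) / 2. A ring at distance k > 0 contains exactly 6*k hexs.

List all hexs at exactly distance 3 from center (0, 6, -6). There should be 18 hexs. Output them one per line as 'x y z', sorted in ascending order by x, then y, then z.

Answer: -3 6 -3
-3 7 -4
-3 8 -5
-3 9 -6
-2 5 -3
-2 9 -7
-1 4 -3
-1 9 -8
0 3 -3
0 9 -9
1 3 -4
1 8 -9
2 3 -5
2 7 -9
3 3 -6
3 4 -7
3 5 -8
3 6 -9

Derivation:
Walk ring at distance 3 from (0, 6, -6):
Start at center + D4*3 = (-3, 6, -3)
  hex 0: (-3, 6, -3)
  hex 1: (-2, 5, -3)
  hex 2: (-1, 4, -3)
  hex 3: (0, 3, -3)
  hex 4: (1, 3, -4)
  hex 5: (2, 3, -5)
  hex 6: (3, 3, -6)
  hex 7: (3, 4, -7)
  hex 8: (3, 5, -8)
  hex 9: (3, 6, -9)
  hex 10: (2, 7, -9)
  hex 11: (1, 8, -9)
  hex 12: (0, 9, -9)
  hex 13: (-1, 9, -8)
  hex 14: (-2, 9, -7)
  hex 15: (-3, 9, -6)
  hex 16: (-3, 8, -5)
  hex 17: (-3, 7, -4)
Sorted: 18 hexes.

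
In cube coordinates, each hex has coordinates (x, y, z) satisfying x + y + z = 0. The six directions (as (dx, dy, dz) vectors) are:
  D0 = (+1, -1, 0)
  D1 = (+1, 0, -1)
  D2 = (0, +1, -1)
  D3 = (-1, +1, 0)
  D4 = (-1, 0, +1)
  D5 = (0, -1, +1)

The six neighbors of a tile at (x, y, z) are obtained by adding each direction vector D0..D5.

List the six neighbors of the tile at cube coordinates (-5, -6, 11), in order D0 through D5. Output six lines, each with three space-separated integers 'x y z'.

Center: (-5, -6, 11). Add each direction:
  D0: (-5, -6, 11) + (1, -1, 0) = (-4, -7, 11)
  D1: (-5, -6, 11) + (1, 0, -1) = (-4, -6, 10)
  D2: (-5, -6, 11) + (0, 1, -1) = (-5, -5, 10)
  D3: (-5, -6, 11) + (-1, 1, 0) = (-6, -5, 11)
  D4: (-5, -6, 11) + (-1, 0, 1) = (-6, -6, 12)
  D5: (-5, -6, 11) + (0, -1, 1) = (-5, -7, 12)

Answer: -4 -7 11
-4 -6 10
-5 -5 10
-6 -5 11
-6 -6 12
-5 -7 12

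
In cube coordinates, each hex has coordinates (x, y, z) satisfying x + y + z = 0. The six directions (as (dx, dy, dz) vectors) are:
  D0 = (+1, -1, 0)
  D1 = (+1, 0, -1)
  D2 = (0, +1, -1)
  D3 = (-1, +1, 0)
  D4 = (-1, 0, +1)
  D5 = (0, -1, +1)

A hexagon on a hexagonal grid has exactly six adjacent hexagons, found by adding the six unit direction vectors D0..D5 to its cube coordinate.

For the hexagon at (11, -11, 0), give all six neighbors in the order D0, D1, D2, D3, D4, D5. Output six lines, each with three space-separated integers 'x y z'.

Center: (11, -11, 0). Add each direction:
  D0: (11, -11, 0) + (1, -1, 0) = (12, -12, 0)
  D1: (11, -11, 0) + (1, 0, -1) = (12, -11, -1)
  D2: (11, -11, 0) + (0, 1, -1) = (11, -10, -1)
  D3: (11, -11, 0) + (-1, 1, 0) = (10, -10, 0)
  D4: (11, -11, 0) + (-1, 0, 1) = (10, -11, 1)
  D5: (11, -11, 0) + (0, -1, 1) = (11, -12, 1)

Answer: 12 -12 0
12 -11 -1
11 -10 -1
10 -10 0
10 -11 1
11 -12 1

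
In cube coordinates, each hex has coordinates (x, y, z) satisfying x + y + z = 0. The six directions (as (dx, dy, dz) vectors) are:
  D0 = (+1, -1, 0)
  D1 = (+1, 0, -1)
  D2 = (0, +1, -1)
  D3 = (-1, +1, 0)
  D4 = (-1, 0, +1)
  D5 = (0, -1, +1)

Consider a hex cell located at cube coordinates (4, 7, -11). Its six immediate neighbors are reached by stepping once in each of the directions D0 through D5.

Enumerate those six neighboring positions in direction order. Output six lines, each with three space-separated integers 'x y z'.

Answer: 5 6 -11
5 7 -12
4 8 -12
3 8 -11
3 7 -10
4 6 -10

Derivation:
Center: (4, 7, -11). Add each direction:
  D0: (4, 7, -11) + (1, -1, 0) = (5, 6, -11)
  D1: (4, 7, -11) + (1, 0, -1) = (5, 7, -12)
  D2: (4, 7, -11) + (0, 1, -1) = (4, 8, -12)
  D3: (4, 7, -11) + (-1, 1, 0) = (3, 8, -11)
  D4: (4, 7, -11) + (-1, 0, 1) = (3, 7, -10)
  D5: (4, 7, -11) + (0, -1, 1) = (4, 6, -10)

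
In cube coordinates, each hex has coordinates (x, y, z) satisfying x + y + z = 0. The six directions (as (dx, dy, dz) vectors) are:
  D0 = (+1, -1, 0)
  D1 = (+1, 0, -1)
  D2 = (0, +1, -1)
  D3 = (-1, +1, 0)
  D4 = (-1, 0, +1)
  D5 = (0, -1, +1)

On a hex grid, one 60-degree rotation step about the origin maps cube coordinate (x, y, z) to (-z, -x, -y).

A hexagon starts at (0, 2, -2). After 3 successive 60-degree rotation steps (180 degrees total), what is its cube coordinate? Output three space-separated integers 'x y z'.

Start: (0, 2, -2)
Step 1: (0, 2, -2) -> (-(-2), -(0), -(2)) = (2, 0, -2)
Step 2: (2, 0, -2) -> (-(-2), -(2), -(0)) = (2, -2, 0)
Step 3: (2, -2, 0) -> (-(0), -(2), -(-2)) = (0, -2, 2)

Answer: 0 -2 2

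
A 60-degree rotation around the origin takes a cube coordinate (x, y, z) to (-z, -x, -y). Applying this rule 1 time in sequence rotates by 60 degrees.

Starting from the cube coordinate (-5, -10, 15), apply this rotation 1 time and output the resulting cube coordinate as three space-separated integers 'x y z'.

Start: (-5, -10, 15)
Step 1: (-5, -10, 15) -> (-(15), -(-5), -(-10)) = (-15, 5, 10)

Answer: -15 5 10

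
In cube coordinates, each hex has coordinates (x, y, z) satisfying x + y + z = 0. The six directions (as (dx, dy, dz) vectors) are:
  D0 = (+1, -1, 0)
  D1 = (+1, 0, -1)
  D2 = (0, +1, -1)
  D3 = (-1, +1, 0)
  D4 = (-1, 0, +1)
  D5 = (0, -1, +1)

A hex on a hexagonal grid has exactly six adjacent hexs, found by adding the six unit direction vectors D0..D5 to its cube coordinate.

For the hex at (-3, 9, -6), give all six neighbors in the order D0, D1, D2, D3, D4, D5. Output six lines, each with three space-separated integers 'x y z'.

Center: (-3, 9, -6). Add each direction:
  D0: (-3, 9, -6) + (1, -1, 0) = (-2, 8, -6)
  D1: (-3, 9, -6) + (1, 0, -1) = (-2, 9, -7)
  D2: (-3, 9, -6) + (0, 1, -1) = (-3, 10, -7)
  D3: (-3, 9, -6) + (-1, 1, 0) = (-4, 10, -6)
  D4: (-3, 9, -6) + (-1, 0, 1) = (-4, 9, -5)
  D5: (-3, 9, -6) + (0, -1, 1) = (-3, 8, -5)

Answer: -2 8 -6
-2 9 -7
-3 10 -7
-4 10 -6
-4 9 -5
-3 8 -5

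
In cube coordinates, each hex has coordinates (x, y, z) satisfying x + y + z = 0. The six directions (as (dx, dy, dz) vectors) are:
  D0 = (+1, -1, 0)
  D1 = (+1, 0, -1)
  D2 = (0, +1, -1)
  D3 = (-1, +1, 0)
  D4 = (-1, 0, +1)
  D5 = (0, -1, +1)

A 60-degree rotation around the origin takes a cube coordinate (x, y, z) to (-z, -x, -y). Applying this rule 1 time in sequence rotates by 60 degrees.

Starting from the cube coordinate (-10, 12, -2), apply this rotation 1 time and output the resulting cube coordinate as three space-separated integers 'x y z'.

Answer: 2 10 -12

Derivation:
Start: (-10, 12, -2)
Step 1: (-10, 12, -2) -> (-(-2), -(-10), -(12)) = (2, 10, -12)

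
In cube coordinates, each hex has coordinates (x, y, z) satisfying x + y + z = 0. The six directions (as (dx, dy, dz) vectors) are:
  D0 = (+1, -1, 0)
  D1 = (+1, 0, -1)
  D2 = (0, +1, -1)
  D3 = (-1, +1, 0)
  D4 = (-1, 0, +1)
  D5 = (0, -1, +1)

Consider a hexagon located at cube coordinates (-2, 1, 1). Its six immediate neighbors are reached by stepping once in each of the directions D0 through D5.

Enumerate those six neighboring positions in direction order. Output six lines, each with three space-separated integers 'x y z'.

Answer: -1 0 1
-1 1 0
-2 2 0
-3 2 1
-3 1 2
-2 0 2

Derivation:
Center: (-2, 1, 1). Add each direction:
  D0: (-2, 1, 1) + (1, -1, 0) = (-1, 0, 1)
  D1: (-2, 1, 1) + (1, 0, -1) = (-1, 1, 0)
  D2: (-2, 1, 1) + (0, 1, -1) = (-2, 2, 0)
  D3: (-2, 1, 1) + (-1, 1, 0) = (-3, 2, 1)
  D4: (-2, 1, 1) + (-1, 0, 1) = (-3, 1, 2)
  D5: (-2, 1, 1) + (0, -1, 1) = (-2, 0, 2)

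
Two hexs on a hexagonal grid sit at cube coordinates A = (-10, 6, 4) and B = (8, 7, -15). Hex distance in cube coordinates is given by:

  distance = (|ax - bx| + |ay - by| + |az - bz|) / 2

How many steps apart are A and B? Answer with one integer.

|ax - bx| = |-10 - 8| = 18
|ay - by| = |6 - 7| = 1
|az - bz| = |4 - (-15)| = 19
distance = (18 + 1 + 19) / 2 = 38 / 2 = 19

Answer: 19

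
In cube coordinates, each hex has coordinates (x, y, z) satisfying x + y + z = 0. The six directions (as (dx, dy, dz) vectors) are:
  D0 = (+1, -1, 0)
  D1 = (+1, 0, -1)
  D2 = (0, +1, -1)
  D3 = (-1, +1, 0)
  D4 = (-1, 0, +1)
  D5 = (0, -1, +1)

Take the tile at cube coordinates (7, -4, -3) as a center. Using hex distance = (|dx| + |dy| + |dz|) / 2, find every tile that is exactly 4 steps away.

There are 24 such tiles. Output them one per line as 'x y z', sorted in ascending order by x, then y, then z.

Answer: 3 -4 1
3 -3 0
3 -2 -1
3 -1 -2
3 0 -3
4 -5 1
4 0 -4
5 -6 1
5 0 -5
6 -7 1
6 0 -6
7 -8 1
7 0 -7
8 -8 0
8 -1 -7
9 -8 -1
9 -2 -7
10 -8 -2
10 -3 -7
11 -8 -3
11 -7 -4
11 -6 -5
11 -5 -6
11 -4 -7

Derivation:
Walk ring at distance 4 from (7, -4, -3):
Start at center + D4*4 = (3, -4, 1)
  hex 0: (3, -4, 1)
  hex 1: (4, -5, 1)
  hex 2: (5, -6, 1)
  hex 3: (6, -7, 1)
  hex 4: (7, -8, 1)
  hex 5: (8, -8, 0)
  hex 6: (9, -8, -1)
  hex 7: (10, -8, -2)
  hex 8: (11, -8, -3)
  hex 9: (11, -7, -4)
  hex 10: (11, -6, -5)
  hex 11: (11, -5, -6)
  hex 12: (11, -4, -7)
  hex 13: (10, -3, -7)
  hex 14: (9, -2, -7)
  hex 15: (8, -1, -7)
  hex 16: (7, 0, -7)
  hex 17: (6, 0, -6)
  hex 18: (5, 0, -5)
  hex 19: (4, 0, -4)
  hex 20: (3, 0, -3)
  hex 21: (3, -1, -2)
  hex 22: (3, -2, -1)
  hex 23: (3, -3, 0)
Sorted: 24 hexes.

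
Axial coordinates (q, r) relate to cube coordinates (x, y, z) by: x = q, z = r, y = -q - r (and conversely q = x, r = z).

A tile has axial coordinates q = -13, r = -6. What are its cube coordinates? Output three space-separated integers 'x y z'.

x = q = -13
z = r = -6
y = -x - z = -(-13) - (-6) = 19

Answer: -13 19 -6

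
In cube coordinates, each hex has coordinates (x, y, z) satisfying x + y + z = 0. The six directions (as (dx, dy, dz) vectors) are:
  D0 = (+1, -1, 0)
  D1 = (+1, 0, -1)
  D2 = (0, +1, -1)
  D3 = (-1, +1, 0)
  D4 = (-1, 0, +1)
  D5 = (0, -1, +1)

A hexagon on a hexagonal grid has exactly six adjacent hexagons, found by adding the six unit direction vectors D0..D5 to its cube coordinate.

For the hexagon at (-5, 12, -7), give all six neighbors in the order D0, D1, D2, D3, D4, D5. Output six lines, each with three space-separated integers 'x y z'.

Center: (-5, 12, -7). Add each direction:
  D0: (-5, 12, -7) + (1, -1, 0) = (-4, 11, -7)
  D1: (-5, 12, -7) + (1, 0, -1) = (-4, 12, -8)
  D2: (-5, 12, -7) + (0, 1, -1) = (-5, 13, -8)
  D3: (-5, 12, -7) + (-1, 1, 0) = (-6, 13, -7)
  D4: (-5, 12, -7) + (-1, 0, 1) = (-6, 12, -6)
  D5: (-5, 12, -7) + (0, -1, 1) = (-5, 11, -6)

Answer: -4 11 -7
-4 12 -8
-5 13 -8
-6 13 -7
-6 12 -6
-5 11 -6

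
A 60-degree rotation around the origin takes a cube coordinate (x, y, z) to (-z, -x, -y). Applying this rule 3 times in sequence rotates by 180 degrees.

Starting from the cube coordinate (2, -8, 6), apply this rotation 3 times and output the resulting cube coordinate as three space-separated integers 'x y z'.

Answer: -2 8 -6

Derivation:
Start: (2, -8, 6)
Step 1: (2, -8, 6) -> (-(6), -(2), -(-8)) = (-6, -2, 8)
Step 2: (-6, -2, 8) -> (-(8), -(-6), -(-2)) = (-8, 6, 2)
Step 3: (-8, 6, 2) -> (-(2), -(-8), -(6)) = (-2, 8, -6)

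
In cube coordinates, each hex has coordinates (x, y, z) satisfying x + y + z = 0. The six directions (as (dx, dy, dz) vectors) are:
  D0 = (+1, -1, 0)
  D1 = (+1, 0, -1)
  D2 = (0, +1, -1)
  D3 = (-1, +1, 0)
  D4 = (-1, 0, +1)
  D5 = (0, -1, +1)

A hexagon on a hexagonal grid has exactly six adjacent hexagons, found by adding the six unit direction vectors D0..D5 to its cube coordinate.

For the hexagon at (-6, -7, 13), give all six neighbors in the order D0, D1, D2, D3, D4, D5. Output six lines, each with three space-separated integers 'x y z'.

Answer: -5 -8 13
-5 -7 12
-6 -6 12
-7 -6 13
-7 -7 14
-6 -8 14

Derivation:
Center: (-6, -7, 13). Add each direction:
  D0: (-6, -7, 13) + (1, -1, 0) = (-5, -8, 13)
  D1: (-6, -7, 13) + (1, 0, -1) = (-5, -7, 12)
  D2: (-6, -7, 13) + (0, 1, -1) = (-6, -6, 12)
  D3: (-6, -7, 13) + (-1, 1, 0) = (-7, -6, 13)
  D4: (-6, -7, 13) + (-1, 0, 1) = (-7, -7, 14)
  D5: (-6, -7, 13) + (0, -1, 1) = (-6, -8, 14)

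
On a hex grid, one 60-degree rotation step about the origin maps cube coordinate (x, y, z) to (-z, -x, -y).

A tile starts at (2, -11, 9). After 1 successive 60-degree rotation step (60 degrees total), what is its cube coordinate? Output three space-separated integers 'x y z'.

Start: (2, -11, 9)
Step 1: (2, -11, 9) -> (-(9), -(2), -(-11)) = (-9, -2, 11)

Answer: -9 -2 11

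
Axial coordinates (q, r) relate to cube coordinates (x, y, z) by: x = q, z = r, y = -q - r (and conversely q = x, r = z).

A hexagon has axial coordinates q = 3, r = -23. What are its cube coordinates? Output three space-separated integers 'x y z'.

x = q = 3
z = r = -23
y = -x - z = -(3) - (-23) = 20

Answer: 3 20 -23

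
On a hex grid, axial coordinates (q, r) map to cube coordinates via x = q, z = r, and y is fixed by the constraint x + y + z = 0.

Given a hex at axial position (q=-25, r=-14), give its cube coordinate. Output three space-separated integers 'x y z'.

Answer: -25 39 -14

Derivation:
x = q = -25
z = r = -14
y = -x - z = -(-25) - (-14) = 39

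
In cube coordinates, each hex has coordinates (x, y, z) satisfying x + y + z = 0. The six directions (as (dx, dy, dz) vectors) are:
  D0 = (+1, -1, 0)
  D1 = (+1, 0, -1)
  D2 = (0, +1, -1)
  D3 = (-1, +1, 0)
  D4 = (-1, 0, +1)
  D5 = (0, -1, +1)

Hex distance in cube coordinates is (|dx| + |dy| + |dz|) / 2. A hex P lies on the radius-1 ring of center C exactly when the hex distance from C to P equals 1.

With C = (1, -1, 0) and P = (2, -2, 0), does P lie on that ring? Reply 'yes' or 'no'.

Answer: yes

Derivation:
|px - cx| = |2 - 1| = 1
|py - cy| = |-2 - (-1)| = 1
|pz - cz| = |0 - 0| = 0
distance = (1+1+0)/2 = 2/2 = 1
radius = 1; distance == radius -> yes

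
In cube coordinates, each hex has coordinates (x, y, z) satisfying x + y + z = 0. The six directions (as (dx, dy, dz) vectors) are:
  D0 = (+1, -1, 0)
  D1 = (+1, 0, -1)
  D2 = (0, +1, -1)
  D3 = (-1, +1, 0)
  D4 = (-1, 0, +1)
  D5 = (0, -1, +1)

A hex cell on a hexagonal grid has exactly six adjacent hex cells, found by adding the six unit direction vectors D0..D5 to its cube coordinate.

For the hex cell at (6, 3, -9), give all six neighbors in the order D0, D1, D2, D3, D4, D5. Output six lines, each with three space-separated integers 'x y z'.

Answer: 7 2 -9
7 3 -10
6 4 -10
5 4 -9
5 3 -8
6 2 -8

Derivation:
Center: (6, 3, -9). Add each direction:
  D0: (6, 3, -9) + (1, -1, 0) = (7, 2, -9)
  D1: (6, 3, -9) + (1, 0, -1) = (7, 3, -10)
  D2: (6, 3, -9) + (0, 1, -1) = (6, 4, -10)
  D3: (6, 3, -9) + (-1, 1, 0) = (5, 4, -9)
  D4: (6, 3, -9) + (-1, 0, 1) = (5, 3, -8)
  D5: (6, 3, -9) + (0, -1, 1) = (6, 2, -8)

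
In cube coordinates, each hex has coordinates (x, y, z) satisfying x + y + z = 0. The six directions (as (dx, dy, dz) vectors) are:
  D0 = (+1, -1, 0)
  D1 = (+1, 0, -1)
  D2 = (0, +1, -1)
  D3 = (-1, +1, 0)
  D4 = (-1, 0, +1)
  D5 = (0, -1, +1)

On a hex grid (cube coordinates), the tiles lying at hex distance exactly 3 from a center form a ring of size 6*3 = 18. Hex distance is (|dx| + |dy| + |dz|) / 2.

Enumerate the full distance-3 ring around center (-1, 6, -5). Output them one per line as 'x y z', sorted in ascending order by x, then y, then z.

Answer: -4 6 -2
-4 7 -3
-4 8 -4
-4 9 -5
-3 5 -2
-3 9 -6
-2 4 -2
-2 9 -7
-1 3 -2
-1 9 -8
0 3 -3
0 8 -8
1 3 -4
1 7 -8
2 3 -5
2 4 -6
2 5 -7
2 6 -8

Derivation:
Walk ring at distance 3 from (-1, 6, -5):
Start at center + D4*3 = (-4, 6, -2)
  hex 0: (-4, 6, -2)
  hex 1: (-3, 5, -2)
  hex 2: (-2, 4, -2)
  hex 3: (-1, 3, -2)
  hex 4: (0, 3, -3)
  hex 5: (1, 3, -4)
  hex 6: (2, 3, -5)
  hex 7: (2, 4, -6)
  hex 8: (2, 5, -7)
  hex 9: (2, 6, -8)
  hex 10: (1, 7, -8)
  hex 11: (0, 8, -8)
  hex 12: (-1, 9, -8)
  hex 13: (-2, 9, -7)
  hex 14: (-3, 9, -6)
  hex 15: (-4, 9, -5)
  hex 16: (-4, 8, -4)
  hex 17: (-4, 7, -3)
Sorted: 18 hexes.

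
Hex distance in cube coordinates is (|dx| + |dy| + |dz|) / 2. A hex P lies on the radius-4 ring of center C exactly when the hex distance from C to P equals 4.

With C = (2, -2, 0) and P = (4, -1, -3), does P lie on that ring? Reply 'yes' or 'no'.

|px - cx| = |4 - 2| = 2
|py - cy| = |-1 - (-2)| = 1
|pz - cz| = |-3 - 0| = 3
distance = (2+1+3)/2 = 6/2 = 3
radius = 4; distance != radius -> no

Answer: no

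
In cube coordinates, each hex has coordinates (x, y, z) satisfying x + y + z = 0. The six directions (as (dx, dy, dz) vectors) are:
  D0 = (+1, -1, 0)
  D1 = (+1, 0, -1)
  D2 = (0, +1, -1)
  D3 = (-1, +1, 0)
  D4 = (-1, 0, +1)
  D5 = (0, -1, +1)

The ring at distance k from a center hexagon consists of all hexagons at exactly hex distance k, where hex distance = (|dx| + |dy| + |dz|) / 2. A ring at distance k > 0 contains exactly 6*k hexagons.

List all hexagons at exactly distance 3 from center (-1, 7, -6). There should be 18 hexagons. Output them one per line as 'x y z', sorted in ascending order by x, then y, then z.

Walk ring at distance 3 from (-1, 7, -6):
Start at center + D4*3 = (-4, 7, -3)
  hex 0: (-4, 7, -3)
  hex 1: (-3, 6, -3)
  hex 2: (-2, 5, -3)
  hex 3: (-1, 4, -3)
  hex 4: (0, 4, -4)
  hex 5: (1, 4, -5)
  hex 6: (2, 4, -6)
  hex 7: (2, 5, -7)
  hex 8: (2, 6, -8)
  hex 9: (2, 7, -9)
  hex 10: (1, 8, -9)
  hex 11: (0, 9, -9)
  hex 12: (-1, 10, -9)
  hex 13: (-2, 10, -8)
  hex 14: (-3, 10, -7)
  hex 15: (-4, 10, -6)
  hex 16: (-4, 9, -5)
  hex 17: (-4, 8, -4)
Sorted: 18 hexes.

Answer: -4 7 -3
-4 8 -4
-4 9 -5
-4 10 -6
-3 6 -3
-3 10 -7
-2 5 -3
-2 10 -8
-1 4 -3
-1 10 -9
0 4 -4
0 9 -9
1 4 -5
1 8 -9
2 4 -6
2 5 -7
2 6 -8
2 7 -9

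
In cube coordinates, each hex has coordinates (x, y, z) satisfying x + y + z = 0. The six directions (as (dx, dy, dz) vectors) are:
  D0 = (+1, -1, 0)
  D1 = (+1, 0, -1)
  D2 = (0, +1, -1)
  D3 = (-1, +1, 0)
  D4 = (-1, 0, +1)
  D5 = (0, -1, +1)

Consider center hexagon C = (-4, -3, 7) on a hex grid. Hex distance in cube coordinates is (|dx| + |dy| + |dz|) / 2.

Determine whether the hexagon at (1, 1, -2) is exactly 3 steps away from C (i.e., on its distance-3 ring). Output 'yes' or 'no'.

Answer: no

Derivation:
|px - cx| = |1 - (-4)| = 5
|py - cy| = |1 - (-3)| = 4
|pz - cz| = |-2 - 7| = 9
distance = (5+4+9)/2 = 18/2 = 9
radius = 3; distance != radius -> no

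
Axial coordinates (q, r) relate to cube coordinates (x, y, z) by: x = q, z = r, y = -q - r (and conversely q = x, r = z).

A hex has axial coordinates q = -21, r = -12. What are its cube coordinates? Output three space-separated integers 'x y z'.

Answer: -21 33 -12

Derivation:
x = q = -21
z = r = -12
y = -x - z = -(-21) - (-12) = 33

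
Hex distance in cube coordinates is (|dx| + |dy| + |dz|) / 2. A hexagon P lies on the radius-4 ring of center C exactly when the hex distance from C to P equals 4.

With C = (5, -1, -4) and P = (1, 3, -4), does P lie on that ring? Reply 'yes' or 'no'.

|px - cx| = |1 - 5| = 4
|py - cy| = |3 - (-1)| = 4
|pz - cz| = |-4 - (-4)| = 0
distance = (4+4+0)/2 = 8/2 = 4
radius = 4; distance == radius -> yes

Answer: yes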